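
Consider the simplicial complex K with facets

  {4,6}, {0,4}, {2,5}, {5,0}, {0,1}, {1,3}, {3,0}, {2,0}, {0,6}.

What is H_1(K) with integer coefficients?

Order the vertices as 0 < 1 < 2 < 3 < 4 < 5 < 6. Listing each simplex with vertices in this order, K has dimension 1 with simplices:

  0-simplices (7): [0], [1], [2], [3], [4], [5], [6]
  1-simplices (9): [0,1], [0,2], [0,3], [0,4], [0,5], [0,6], [1,3], [2,5], [4,6]

Hence C_0 ≅ Z^7, C_1 ≅ Z^9.

Boundary ∂_1: C_1 → C_0 sends each edge [p,q] (with p < q) to q − p. For instance
  ∂[2,5] = [5] − [2].
The resulting 7×9 matrix has rank 6, and its Smith normal form has invariant factors (1,1,1,1,1,1).

Reading off H_k = ker ∂_k / im ∂_{k+1}:

  H_1: rank ker ∂_1 − rank ∂_2 = (9 − 6) − 0 = 3, and there is no ∂_2, so H_1 ≅ Z^3.

H_1 = Z^3.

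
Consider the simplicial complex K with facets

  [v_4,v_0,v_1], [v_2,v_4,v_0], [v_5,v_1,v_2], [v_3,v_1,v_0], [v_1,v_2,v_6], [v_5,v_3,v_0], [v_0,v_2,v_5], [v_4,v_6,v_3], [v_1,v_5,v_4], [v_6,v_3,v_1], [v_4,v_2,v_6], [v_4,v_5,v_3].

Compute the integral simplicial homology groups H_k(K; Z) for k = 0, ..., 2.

Take the total order v_0 < v_1 < v_2 < v_3 < v_4 < v_5 < v_6 on the vertex set. Then K (dimension 2) consists of the simplices:

  0-simplices (7): [v_0], [v_1], [v_2], [v_3], [v_4], [v_5], [v_6]
  1-simplices (18): (18 of them)
  2-simplices (12): (12 of them)

giving chain groups C_0 ≅ Z^7, C_1 ≅ Z^18, C_2 ≅ Z^12.

∂_1: C_1 → C_0 maps an edge to its endpoints' difference, ∂[p,q] = q − p.
The 7×18 boundary matrix has rank 6 and Smith normal form diag(1,1,1,1,1,1).

Boundary ∂_2: C_2 → C_1 acts by ∂[p,q,r] = [q,r] − [p,r] + [p,q]. For instance
  ∂[v_2,v_4,v_6] = [v_4,v_6] − [v_2,v_6] + [v_2,v_4],
  ∂[v_3,v_4,v_6] = [v_4,v_6] − [v_3,v_6] + [v_3,v_4].
As a 18×12 matrix over Z this has rank 12, with invariant factors (1,1,1,1,1,1,1,1,1,1,1,2).

Reading off H_k = ker ∂_k / im ∂_{k+1}:

  H_0: rank C_0 − rank ∂_1 = 7 − 6 = 1, and the invariant factors of ∂_1 are all 1, so H_0 = Z.
  H_1: rank ker ∂_1 − rank ∂_2 = (18 − 6) − 12 = 0, and ∂_2 has invariant factor 2 > 1, so H_1 = Z/2Z.
  H_2: rank ker ∂_2 − rank ∂_3 = (12 − 12) − 0 = 0, and there is no ∂_3, so H_2 = 0.

H_0 = Z,  H_1 = Z/2Z,  H_2 = 0.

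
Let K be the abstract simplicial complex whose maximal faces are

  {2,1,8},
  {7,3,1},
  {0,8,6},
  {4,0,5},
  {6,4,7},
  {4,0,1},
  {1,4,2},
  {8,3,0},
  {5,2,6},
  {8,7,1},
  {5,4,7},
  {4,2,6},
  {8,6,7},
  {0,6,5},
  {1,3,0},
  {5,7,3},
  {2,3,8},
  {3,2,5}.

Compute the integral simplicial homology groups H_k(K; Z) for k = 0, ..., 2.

H_0 = Z,  H_1 = Z ⊕ Z_2,  H_2 = 0.

Order the vertices as 0 < 1 < 2 < 3 < 4 < 5 < 6 < 7 < 8. Listing each simplex with vertices in this order, K has dimension 2 with simplices:

  0-simplices (9): [0], [1], [2], [3], [4], [5], [6], [7], [8]
  1-simplices (27): (27 of them)
  2-simplices (18): [0,1,3], [0,1,4], [0,3,8], [0,4,5], [0,5,6], [0,6,8], [1,2,4], [1,2,8], [1,3,7], [1,7,8], [2,3,5], [2,3,8], [2,4,6], [2,5,6], [3,5,7], [4,5,7], [4,6,7], [6,7,8]

so the chain groups are C_0 ≅ Z^9, C_1 ≅ Z^27, C_2 ≅ Z^18.

The boundary map ∂_1: C_1 → C_0 maps an edge to its endpoints' difference, ∂[p,q] = q − p.
As a 9×27 matrix over Z this has rank 8, with invariant factors (1,1,1,1,1,1,1,1).

∂_2: C_2 → C_1 acts by ∂[p,q,r] = [q,r] − [p,r] + [p,q]. For instance
  ∂[2,3,5] = [3,5] − [2,5] + [2,3],
  ∂[1,7,8] = [7,8] − [1,8] + [1,7].
As a 27×18 matrix over Z this has rank 18, with invariant factors (1,1,1,1,1,1,1,1,1,1,1,1,1,1,1,1,1,2).

From H_k ≅ ker(∂_k) / im(∂_{k+1}) we obtain:

  H_0: rank C_0 − rank ∂_1 = 9 − 8 = 1, and the invariant factors of ∂_1 are all 1, so H_0 ≅ Z.
  H_1: rank ker ∂_1 − rank ∂_2 = (27 − 8) − 18 = 1, and ∂_2 has invariant factor 2 > 1, so H_1 ≅ Z ⊕ Z_2.
  H_2: rank ker ∂_2 − rank ∂_3 = (18 − 18) − 0 = 0, and there is no ∂_3, so H_2 ≅ 0.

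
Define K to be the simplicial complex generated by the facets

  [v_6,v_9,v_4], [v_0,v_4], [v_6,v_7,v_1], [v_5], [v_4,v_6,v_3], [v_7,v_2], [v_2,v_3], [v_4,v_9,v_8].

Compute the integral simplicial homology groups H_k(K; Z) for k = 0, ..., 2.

H_0 = Z^2,  H_1 = Z,  H_2 = 0.

K has 10 vertices, 13 edges, 4 triangles.
rank ∂_0 = 0, rank ∂_1 = 8 ⇒ b_0 = 10 − 0 − 8 = 2; all invariant factors of ∂_1 are 1 so no torsion. So H_0 ≅ Z^2.
rank ∂_1 = 8, rank ∂_2 = 4 ⇒ b_1 = 13 − 8 − 4 = 1; all invariant factors of ∂_2 are 1 so no torsion. So H_1 ≅ Z.
rank ∂_2 = 4, rank ∂_3 = 0 ⇒ b_2 = 4 − 4 − 0 = 0. So H_2 ≅ 0.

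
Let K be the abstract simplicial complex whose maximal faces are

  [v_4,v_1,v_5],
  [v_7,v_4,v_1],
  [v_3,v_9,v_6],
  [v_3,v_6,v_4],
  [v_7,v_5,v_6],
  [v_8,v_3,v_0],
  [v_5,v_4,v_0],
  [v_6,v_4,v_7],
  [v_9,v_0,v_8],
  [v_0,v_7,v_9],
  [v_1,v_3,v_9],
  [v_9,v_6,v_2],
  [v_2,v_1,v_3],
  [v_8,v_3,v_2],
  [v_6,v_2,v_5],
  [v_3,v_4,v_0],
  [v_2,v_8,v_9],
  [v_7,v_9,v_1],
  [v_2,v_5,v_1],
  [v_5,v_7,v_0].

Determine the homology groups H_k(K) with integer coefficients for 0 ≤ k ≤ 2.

H_0 = Z,  H_1 = Z ⊕ Z/2,  H_2 = 0.

Take the total order v_0 < v_1 < v_2 < v_3 < v_4 < v_5 < v_6 < v_7 < v_8 < v_9 on the vertex set. Then K (dimension 2) consists of the simplices:

  0-simplices (10): [v_0], [v_1], [v_2], [v_3], [v_4], [v_5], [v_6], [v_7], [v_8], [v_9]
  1-simplices (30): (30 of them)
  2-simplices (20): (20 of them)

Hence C_0 ≅ Z^10, C_1 ≅ Z^30, C_2 ≅ Z^20.

Boundary ∂_1: C_1 → C_0 sends each edge [p,q] (with p < q) to q − p.
This gives a 10×30 integer matrix of rank 9; reducing to Smith normal form yields diagonal entries (1,1,1,1,1,1,1,1,1).

∂_2: C_2 → C_1 sends each 2-simplex [p,q,r] to [q,r] − [p,r] + [p,q]. For instance
  ∂[v_2,v_5,v_6] = [v_5,v_6] − [v_2,v_6] + [v_2,v_5],
  ∂[v_0,v_3,v_8] = [v_3,v_8] − [v_0,v_8] + [v_0,v_3].
This gives a 30×20 integer matrix of rank 20; reducing to Smith normal form yields diagonal entries (1,1,1,1,1,1,1,1,1,1,1,1,1,1,1,1,1,1,1,2).

Computing H_k = (kernel of ∂_k) / (image of ∂_{k+1}):

  H_0: rank C_0 − rank ∂_1 = 10 − 9 = 1, and the invariant factors of ∂_1 are all 1, so H_0 ≅ Z.
  H_1: rank ker ∂_1 − rank ∂_2 = (30 − 9) − 20 = 1, and ∂_2 has invariant factor 2 > 1, so H_1 ≅ Z ⊕ Z/2.
  H_2: rank ker ∂_2 − rank ∂_3 = (20 − 20) − 0 = 0, and there is no ∂_3, so H_2 ≅ 0.

(K is a triangulation of the Klein bottle.)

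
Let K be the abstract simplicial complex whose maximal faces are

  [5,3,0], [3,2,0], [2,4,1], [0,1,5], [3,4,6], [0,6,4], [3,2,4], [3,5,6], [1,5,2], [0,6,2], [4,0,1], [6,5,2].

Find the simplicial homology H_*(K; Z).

Fix the vertex order 0 < 1 < 2 < 3 < 4 < 5 < 6 and write every simplex with vertices in increasing order. Then dim K = 2 and the simplices of K are:

  0-simplices (7): [0], [1], [2], [3], [4], [5], [6]
  1-simplices (18): [0,1], [0,2], [0,3], [0,4], [0,5], [0,6], [1,2], [1,4], [1,5], [2,3], [2,4], [2,5], [2,6], [3,4], [3,5], [3,6], [4,6], [5,6]
  2-simplices (12): [0,1,4], [0,1,5], [0,2,3], [0,2,6], [0,3,5], [0,4,6], [1,2,4], [1,2,5], [2,3,4], [2,5,6], [3,4,6], [3,5,6]

so the chain groups are C_0 ≅ Z^7, C_1 ≅ Z^18, C_2 ≅ Z^12.

Boundary ∂_1: C_1 → C_0 maps an edge to its endpoints' difference, ∂[p,q] = q − p. For instance
  ∂[2,6] = [6] − [2].
The 7×18 boundary matrix has rank 6 and Smith normal form diag(1,1,1,1,1,1).

Boundary ∂_2: C_2 → C_1 acts by ∂[p,q,r] = [q,r] − [p,r] + [p,q]. For instance
  ∂[2,3,4] = [3,4] − [2,4] + [2,3],
  ∂[3,4,6] = [4,6] − [3,6] + [3,4].
This gives a 18×12 integer matrix of rank 12; reducing to Smith normal form yields diagonal entries (1,1,1,1,1,1,1,1,1,1,1,2).

Computing H_k = (kernel of ∂_k) / (image of ∂_{k+1}):

  H_0: rank C_0 − rank ∂_1 = 7 − 6 = 1, and the invariant factors of ∂_1 are all 1, so H_0 ≅ Z.
  H_1: rank ker ∂_1 − rank ∂_2 = (18 − 6) − 12 = 0, and ∂_2 has invariant factor 2 > 1, so H_1 ≅ Z/2Z.
  H_2: rank ker ∂_2 − rank ∂_3 = (12 − 12) − 0 = 0, and there is no ∂_3, so H_2 ≅ 0.

H_0 ≅ Z,  H_1 ≅ Z/2Z,  H_2 = 0.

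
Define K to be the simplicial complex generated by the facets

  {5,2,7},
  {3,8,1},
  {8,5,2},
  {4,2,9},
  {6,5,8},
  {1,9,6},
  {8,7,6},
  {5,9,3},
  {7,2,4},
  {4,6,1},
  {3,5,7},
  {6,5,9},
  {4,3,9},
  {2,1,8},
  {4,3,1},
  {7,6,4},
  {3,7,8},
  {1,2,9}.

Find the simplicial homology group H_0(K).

H_0 ≅ Z.

Order the vertices as 1 < 2 < 3 < 4 < 5 < 6 < 7 < 8 < 9. Listing each simplex with vertices in this order, K has dimension 2 with simplices:

  0-simplices (9): [1], [2], [3], [4], [5], [6], [7], [8], [9]
  1-simplices (27): (27 of them)
  2-simplices (18): [1,2,8], [1,2,9], [1,3,4], [1,3,8], [1,4,6], [1,6,9], [2,4,7], [2,4,9], [2,5,7], [2,5,8], [3,4,9], [3,5,7], [3,5,9], [3,7,8], [4,6,7], [5,6,8], [5,6,9], [6,7,8]

giving chain groups C_0 ≅ Z^9, C_1 ≅ Z^27, C_2 ≅ Z^18.

∂_1: C_1 → C_0 maps an edge to its endpoints' difference, ∂[p,q] = q − p.
This gives a 9×27 integer matrix of rank 8; reducing to Smith normal form yields diagonal entries (1,1,1,1,1,1,1,1).

The boundary map ∂_2: C_2 → C_1 maps a triangle to the signed sum of its edges. For instance
  ∂[5,6,9] = [6,9] − [5,9] + [5,6],
  ∂[1,6,9] = [6,9] − [1,9] + [1,6].
The 27×18 boundary matrix has rank 18 and Smith normal form diag(1,1,1,1,1,1,1,1,1,1,1,1,1,1,1,1,1,2).

From H_k ≅ ker(∂_k) / im(∂_{k+1}) we obtain:

  H_0: rank C_0 − rank ∂_1 = 9 − 8 = 1, and the invariant factors of ∂_1 are all 1, so H_0 ≅ Z.

(K is a triangulation of the Klein bottle.)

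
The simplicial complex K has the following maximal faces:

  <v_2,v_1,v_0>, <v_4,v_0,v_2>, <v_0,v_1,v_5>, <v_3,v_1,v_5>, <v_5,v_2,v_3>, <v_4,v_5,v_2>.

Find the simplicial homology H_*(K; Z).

Fix the vertex order v_0 < v_1 < v_2 < v_3 < v_4 < v_5 and write every simplex with vertices in increasing order. Then dim K = 2 and the simplices of K are:

  0-simplices (6): [v_0], [v_1], [v_2], [v_3], [v_4], [v_5]
  1-simplices (12): [v_0,v_1], [v_0,v_2], [v_0,v_4], [v_0,v_5], [v_1,v_2], [v_1,v_3], [v_1,v_5], [v_2,v_3], [v_2,v_4], [v_2,v_5], [v_3,v_5], [v_4,v_5]
  2-simplices (6): [v_0,v_1,v_2], [v_0,v_1,v_5], [v_0,v_2,v_4], [v_1,v_3,v_5], [v_2,v_3,v_5], [v_2,v_4,v_5]

giving chain groups C_0 ≅ Z^6, C_1 ≅ Z^12, C_2 ≅ Z^6.

∂_1: C_1 → C_0 is given by ∂[p,q] = [q] − [p]. For instance
  ∂[v_1,v_5] = [v_5] − [v_1].
This gives a 6×12 integer matrix of rank 5; reducing to Smith normal form yields diagonal entries (1,1,1,1,1).

∂_2: C_2 → C_1 maps a triangle to the signed sum of its edges. For instance
  ∂[v_2,v_3,v_5] = [v_3,v_5] − [v_2,v_5] + [v_2,v_3],
  ∂[v_0,v_2,v_4] = [v_2,v_4] − [v_0,v_4] + [v_0,v_2].
This gives a 12×6 integer matrix of rank 6; reducing to Smith normal form yields diagonal entries (1,1,1,1,1,1).

Now H_k = ker ∂_k / im ∂_{k+1}, so:

  H_0: rank C_0 − rank ∂_1 = 6 − 5 = 1, and the invariant factors of ∂_1 are all 1, so H_0 = Z.
  H_1: rank ker ∂_1 − rank ∂_2 = (12 − 5) − 6 = 1, and the invariant factors of ∂_2 are all 1, so H_1 = Z.
  H_2: rank ker ∂_2 − rank ∂_3 = (6 − 6) − 0 = 0, and there is no ∂_3, so H_2 = 0.

As a check, the Euler characteristic is 6 − 12 + 6 = 0, which agrees with 1 − 1 + 0 = 0.

H_0 ≅ Z,  H_1 ≅ Z,  H_2 = 0.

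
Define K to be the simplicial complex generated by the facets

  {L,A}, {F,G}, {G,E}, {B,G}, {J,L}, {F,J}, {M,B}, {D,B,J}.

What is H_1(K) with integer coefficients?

H_1 ≅ Z.

We work with the vertex ordering A < B < D < E < F < G < J < L < M. The simplices of K, each written with vertices in increasing order, are:

  0-simplices (9): A, B, D, E, F, G, J, L, M
  1-simplices (10): AL, BD, BG, BJ, BM, DJ, EG, FG, FJ, JL
  2-simplices (1): BDJ

giving chain groups C_0 ≅ Z^9, C_1 ≅ Z^10, C_2 ≅ Z^1.

Boundary ∂_1: C_1 → C_0 sends each edge [p,q] (with p < q) to q − p.
The resulting 9×10 matrix has rank 8, and its Smith normal form has invariant factors (1,1,1,1,1,1,1,1).

Boundary ∂_2: C_2 → C_1 maps a triangle to the signed sum of its edges. For instance
  ∂BDJ = DJ − BJ + BD.
This gives a 10×1 integer matrix of rank 1; reducing to Smith normal form yields diagonal entries (1).

Computing H_k = (kernel of ∂_k) / (image of ∂_{k+1}):

  H_1: rank ker ∂_1 − rank ∂_2 = (10 − 8) − 1 = 1, and the invariant factors of ∂_2 are all 1, so H_1 = Z.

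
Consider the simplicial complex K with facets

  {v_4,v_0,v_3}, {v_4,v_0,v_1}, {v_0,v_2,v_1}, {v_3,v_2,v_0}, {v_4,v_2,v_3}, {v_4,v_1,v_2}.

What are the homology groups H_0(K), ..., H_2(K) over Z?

H_0 ≅ Z,  H_1 = 0,  H_2 ≅ Z.

Fix the vertex order v_0 < v_1 < v_2 < v_3 < v_4 and write every simplex with vertices in increasing order. Then dim K = 2 and the simplices of K are:

  0-simplices (5): [v_0], [v_1], [v_2], [v_3], [v_4]
  1-simplices (9): [v_0,v_1], [v_0,v_2], [v_0,v_3], [v_0,v_4], [v_1,v_2], [v_1,v_4], [v_2,v_3], [v_2,v_4], [v_3,v_4]
  2-simplices (6): [v_0,v_1,v_2], [v_0,v_1,v_4], [v_0,v_2,v_3], [v_0,v_3,v_4], [v_1,v_2,v_4], [v_2,v_3,v_4]

so the chain groups are C_0 ≅ Z^5, C_1 ≅ Z^9, C_2 ≅ Z^6.

Boundary ∂_1: C_1 → C_0 sends each edge [p,q] (with p < q) to q − p.
The resulting 5×9 matrix has rank 4, and its Smith normal form has invariant factors (1,1,1,1).

∂_2: C_2 → C_1 acts by ∂[p,q,r] = [q,r] − [p,r] + [p,q]. For instance
  ∂[v_0,v_3,v_4] = [v_3,v_4] − [v_0,v_4] + [v_0,v_3],
  ∂[v_0,v_2,v_3] = [v_2,v_3] − [v_0,v_3] + [v_0,v_2].
As a 9×6 matrix over Z this has rank 5, with invariant factors (1,1,1,1,1).

Now H_k = ker ∂_k / im ∂_{k+1}, so:

  H_0: rank C_0 − rank ∂_1 = 5 − 4 = 1, and the invariant factors of ∂_1 are all 1, so H_0 ≅ Z.
  H_1: rank ker ∂_1 − rank ∂_2 = (9 − 4) − 5 = 0, and the invariant factors of ∂_2 are all 1, so H_1 ≅ 0.
  H_2: rank ker ∂_2 − rank ∂_3 = (6 − 5) − 0 = 1, and there is no ∂_3, so H_2 ≅ Z.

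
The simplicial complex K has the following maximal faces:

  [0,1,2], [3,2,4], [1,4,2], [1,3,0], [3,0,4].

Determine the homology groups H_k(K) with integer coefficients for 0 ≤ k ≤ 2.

K has 5 vertices, 10 edges, 5 triangles.
rank ∂_0 = 0, rank ∂_1 = 4 ⇒ b_0 = 5 − 0 − 4 = 1; all invariant factors of ∂_1 are 1 so no torsion. So H_0 ≅ Z.
rank ∂_1 = 4, rank ∂_2 = 5 ⇒ b_1 = 10 − 4 − 5 = 1; all invariant factors of ∂_2 are 1 so no torsion. So H_1 ≅ Z.
rank ∂_2 = 5, rank ∂_3 = 0 ⇒ b_2 = 5 − 5 − 0 = 0. So H_2 ≅ 0.

H_0 ≅ Z,  H_1 ≅ Z,  H_2 = 0.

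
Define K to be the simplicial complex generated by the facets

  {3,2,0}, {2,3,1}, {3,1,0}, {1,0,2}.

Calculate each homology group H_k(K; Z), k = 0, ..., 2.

H_0 = Z,  H_1 = 0,  H_2 = Z.

Fix the vertex order 0 < 1 < 2 < 3 and write every simplex with vertices in increasing order. Then dim K = 2 and the simplices of K are:

  0-simplices (4): [0], [1], [2], [3]
  1-simplices (6): [0,1], [0,2], [0,3], [1,2], [1,3], [2,3]
  2-simplices (4): [0,1,2], [0,1,3], [0,2,3], [1,2,3]

so the chain groups are C_0 ≅ Z^4, C_1 ≅ Z^6, C_2 ≅ Z^4.

The boundary map ∂_1: C_1 → C_0 sends each edge [p,q] (with p < q) to q − p.
The 4×6 boundary matrix has rank 3 and Smith normal form diag(1,1,1).

∂_2: C_2 → C_1 sends each 2-simplex [p,q,r] to [q,r] − [p,r] + [p,q]. For instance
  ∂[0,1,2] = [1,2] − [0,2] + [0,1],
  ∂[1,2,3] = [2,3] − [1,3] + [1,2].
The resulting 6×4 matrix has rank 3, and its Smith normal form has invariant factors (1,1,1).

Reading off H_k = ker ∂_k / im ∂_{k+1}:

  H_0: rank C_0 − rank ∂_1 = 4 − 3 = 1, and the invariant factors of ∂_1 are all 1, so H_0 = Z.
  H_1: rank ker ∂_1 − rank ∂_2 = (6 − 3) − 3 = 0, and the invariant factors of ∂_2 are all 1, so H_1 = 0.
  H_2: rank ker ∂_2 − rank ∂_3 = (4 − 3) − 0 = 1, and there is no ∂_3, so H_2 = Z.

As a check, the Euler characteristic is 4 − 6 + 4 = 2, which agrees with 1 − 0 + 1 = 2.
(K is a triangulation of the 2-sphere S^2.)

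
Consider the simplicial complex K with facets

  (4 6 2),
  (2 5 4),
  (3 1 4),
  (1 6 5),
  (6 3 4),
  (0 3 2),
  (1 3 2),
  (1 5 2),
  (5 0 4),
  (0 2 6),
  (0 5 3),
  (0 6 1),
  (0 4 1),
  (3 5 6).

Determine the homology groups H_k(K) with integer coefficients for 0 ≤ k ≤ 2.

We work with the vertex ordering 0 < 1 < 2 < 3 < 4 < 5 < 6. The simplices of K, each written with vertices in increasing order, are:

  0-simplices (7): [0], [1], [2], [3], [4], [5], [6]
  1-simplices (21): [0,1], [0,2], [0,3], [0,4], [0,5], [0,6], [1,2], [1,3], [1,4], [1,5], [1,6], [2,3], [2,4], [2,5], [2,6], [3,4], [3,5], [3,6], [4,5], [4,6], [5,6]
  2-simplices (14): [0,1,4], [0,1,6], [0,2,3], [0,2,6], [0,3,5], [0,4,5], [1,2,3], [1,2,5], [1,3,4], [1,5,6], [2,4,5], [2,4,6], [3,4,6], [3,5,6]

Hence C_0 ≅ Z^7, C_1 ≅ Z^21, C_2 ≅ Z^14.

∂_1: C_1 → C_0 maps an edge to its endpoints' difference, ∂[p,q] = q − p. For instance
  ∂[0,2] = [2] − [0].
The resulting 7×21 matrix has rank 6, and its Smith normal form has invariant factors (1,1,1,1,1,1).

∂_2: C_2 → C_1 sends each 2-simplex [p,q,r] to [q,r] − [p,r] + [p,q]. For instance
  ∂[2,4,6] = [4,6] − [2,6] + [2,4],
  ∂[0,4,5] = [4,5] − [0,5] + [0,4].
As a 21×14 matrix over Z this has rank 13, with invariant factors (1,1,1,1,1,1,1,1,1,1,1,1,1).

Reading off H_k = ker ∂_k / im ∂_{k+1}:

  H_0: rank C_0 − rank ∂_1 = 7 − 6 = 1, and the invariant factors of ∂_1 are all 1, so H_0 ≅ Z.
  H_1: rank ker ∂_1 − rank ∂_2 = (21 − 6) − 13 = 2, and the invariant factors of ∂_2 are all 1, so H_1 ≅ Z^2.
  H_2: rank ker ∂_2 − rank ∂_3 = (14 − 13) − 0 = 1, and there is no ∂_3, so H_2 ≅ Z.

As a check, the Euler characteristic is 7 − 21 + 14 = 0, which agrees with 1 − 2 + 1 = 0.

H_0 ≅ Z,  H_1 ≅ Z^2,  H_2 ≅ Z.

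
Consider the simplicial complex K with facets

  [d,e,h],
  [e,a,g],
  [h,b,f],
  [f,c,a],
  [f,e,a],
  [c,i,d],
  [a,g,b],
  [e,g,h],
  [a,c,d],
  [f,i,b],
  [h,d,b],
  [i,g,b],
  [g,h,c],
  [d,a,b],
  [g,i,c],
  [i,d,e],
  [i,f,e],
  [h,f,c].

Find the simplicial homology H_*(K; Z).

Fix the vertex order a < b < c < d < e < f < g < h < i and write every simplex with vertices in increasing order. Then dim K = 2 and the simplices of K are:

  0-simplices (9): a, b, c, d, e, f, g, h, i
  1-simplices (27): ab, ac, ad, ae, af, ag, bd, bf, bg, bh, bi, cd, cf, cg, ch, ci, de, dh, di, ef, eg, eh, ei, fh, fi, gh, gi
  2-simplices (18): abd, abg, acd, acf, aef, aeg, bdh, bfh, bfi, bgi, cdi, cfh, cgh, cgi, deh, dei, efi, egh

Hence C_0 ≅ Z^9, C_1 ≅ Z^27, C_2 ≅ Z^18.

∂_1: C_1 → C_0 maps an edge to its endpoints' difference, ∂[p,q] = q − p. For instance
  ∂di = i − d.
This gives a 9×27 integer matrix of rank 8; reducing to Smith normal form yields diagonal entries (1,1,1,1,1,1,1,1).

Boundary ∂_2: C_2 → C_1 maps a triangle to the signed sum of its edges. For instance
  ∂bfh = fh − bh + bf,
  ∂bfi = fi − bi + bf.
The 27×18 boundary matrix has rank 17 and Smith normal form diag(1,1,1,1,1,1,1,1,1,1,1,1,1,1,1,1,1).

Now H_k = ker ∂_k / im ∂_{k+1}, so:

  H_0: rank C_0 − rank ∂_1 = 9 − 8 = 1, and the invariant factors of ∂_1 are all 1, so H_0 ≅ Z.
  H_1: rank ker ∂_1 − rank ∂_2 = (27 − 8) − 17 = 2, and the invariant factors of ∂_2 are all 1, so H_1 ≅ Z^2.
  H_2: rank ker ∂_2 − rank ∂_3 = (18 − 17) − 0 = 1, and there is no ∂_3, so H_2 ≅ Z.

As a check, the Euler characteristic is 9 − 27 + 18 = 0, which agrees with 1 − 2 + 1 = 0.
(K is a triangulation of the torus T^2.)

H_0 ≅ Z,  H_1 ≅ Z^2,  H_2 ≅ Z.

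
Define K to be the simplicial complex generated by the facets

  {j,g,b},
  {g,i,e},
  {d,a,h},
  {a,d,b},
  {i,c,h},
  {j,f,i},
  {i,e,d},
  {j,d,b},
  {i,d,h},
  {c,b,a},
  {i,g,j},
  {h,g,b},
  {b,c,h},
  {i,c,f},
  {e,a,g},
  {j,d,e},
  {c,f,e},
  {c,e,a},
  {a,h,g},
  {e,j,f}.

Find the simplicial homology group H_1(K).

We work with the vertex ordering a < b < c < d < e < f < g < h < i < j. The simplices of K, each written with vertices in increasing order, are:

  0-simplices (10): a, b, c, d, e, f, g, h, i, j
  1-simplices (30): ab, ac, ad, ae, ag, ah, bc, bd, bg, bh, bj, ce, cf, ch, ci, de, dh, di, dj, ef, eg, ei, ej, fi, fj, gh, gi, gj, hi, ij
  2-simplices (20): abc, abd, ace, adh, aeg, agh, bch, bdj, bgh, bgj, cef, cfi, chi, dei, dej, dhi, efj, egi, fij, gij

so the chain groups are C_0 ≅ Z^10, C_1 ≅ Z^30, C_2 ≅ Z^20.

∂_1: C_1 → C_0 is given by ∂[p,q] = [q] − [p].
The resulting 10×30 matrix has rank 9, and its Smith normal form has invariant factors (1,1,1,1,1,1,1,1,1).

Boundary ∂_2: C_2 → C_1 acts by ∂[p,q,r] = [q,r] − [p,r] + [p,q]. For instance
  ∂adh = dh − ah + ad,
  ∂efj = fj − ej + ef.
As a 30×20 matrix over Z this has rank 20, with invariant factors (1,1,1,1,1,1,1,1,1,1,1,1,1,1,1,1,1,1,1,2).

Computing H_k = (kernel of ∂_k) / (image of ∂_{k+1}):

  H_1: rank ker ∂_1 − rank ∂_2 = (30 − 9) − 20 = 1, and ∂_2 has invariant factor 2 > 1, so H_1 = Z ⊕ Z/2Z.

(K is a triangulation of the Klein bottle.)

H_1 = Z ⊕ Z/2Z.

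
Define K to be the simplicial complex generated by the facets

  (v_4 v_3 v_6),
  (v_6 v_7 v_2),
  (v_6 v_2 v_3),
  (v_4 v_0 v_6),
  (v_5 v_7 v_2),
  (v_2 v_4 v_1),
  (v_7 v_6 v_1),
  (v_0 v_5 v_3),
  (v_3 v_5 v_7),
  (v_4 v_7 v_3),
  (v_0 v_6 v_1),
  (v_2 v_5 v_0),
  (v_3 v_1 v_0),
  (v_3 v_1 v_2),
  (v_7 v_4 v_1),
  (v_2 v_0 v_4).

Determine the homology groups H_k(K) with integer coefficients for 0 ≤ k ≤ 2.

K has 8 vertices, 24 edges, 16 triangles.
rank ∂_0 = 0, rank ∂_1 = 7 ⇒ b_0 = 8 − 0 − 7 = 1; all invariant factors of ∂_1 are 1 so no torsion. So H_0 = Z.
rank ∂_1 = 7, rank ∂_2 = 15 ⇒ b_1 = 24 − 7 − 15 = 2; all invariant factors of ∂_2 are 1 so no torsion. So H_1 = Z^2.
rank ∂_2 = 15, rank ∂_3 = 0 ⇒ b_2 = 16 − 15 − 0 = 1. So H_2 = Z.

H_0 = Z,  H_1 = Z^2,  H_2 = Z.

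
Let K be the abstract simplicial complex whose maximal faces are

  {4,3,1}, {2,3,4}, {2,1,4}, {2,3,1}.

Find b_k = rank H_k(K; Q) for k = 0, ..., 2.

b_0 = 1, b_1 = 0, b_2 = 1.

Fix the vertex order 1 < 2 < 3 < 4 and write every simplex with vertices in increasing order. Then dim K = 2 and the simplices of K are:

  0-simplices (4): [1], [2], [3], [4]
  1-simplices (6): [1,2], [1,3], [1,4], [2,3], [2,4], [3,4]
  2-simplices (4): [1,2,3], [1,2,4], [1,3,4], [2,3,4]

giving chain groups C_0 ≅ Z^4, C_1 ≅ Z^6, C_2 ≅ Z^4.

The boundary map ∂_1: C_1 → C_0 is given by ∂[p,q] = [q] − [p].
The 4×6 boundary matrix has rank 3 and Smith normal form diag(1,1,1).

The boundary map ∂_2: C_2 → C_1 maps a triangle to the signed sum of its edges. For instance
  ∂[2,3,4] = [3,4] − [2,4] + [2,3],
  ∂[1,2,4] = [2,4] − [1,4] + [1,2].
As a 6×4 matrix over Z this has rank 3, with invariant factors (1,1,1).

Now H_k = ker ∂_k / im ∂_{k+1}, so:

  H_0: rank C_0 − rank ∂_1 = 4 − 3 = 1, and the invariant factors of ∂_1 are all 1, so H_0 = Z.
  H_1: rank ker ∂_1 − rank ∂_2 = (6 − 3) − 3 = 0, and the invariant factors of ∂_2 are all 1, so H_1 = 0.
  H_2: rank ker ∂_2 − rank ∂_3 = (4 − 3) − 0 = 1, and there is no ∂_3, so H_2 = Z.

As a check, the Euler characteristic is 4 − 6 + 4 = 2, which agrees with 1 − 0 + 1 = 2.

Hence the Betti numbers are b_0 = 1, b_1 = 0, b_2 = 1.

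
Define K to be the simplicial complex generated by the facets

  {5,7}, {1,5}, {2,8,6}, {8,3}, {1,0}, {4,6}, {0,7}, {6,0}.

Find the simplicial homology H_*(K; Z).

H_0 ≅ Z,  H_1 ≅ Z,  H_2 = 0.

Take the total order 0 < 1 < 2 < 3 < 4 < 5 < 6 < 7 < 8 on the vertex set. Then K (dimension 2) consists of the simplices:

  0-simplices (9): [0], [1], [2], [3], [4], [5], [6], [7], [8]
  1-simplices (10): [0,1], [0,6], [0,7], [1,5], [2,6], [2,8], [3,8], [4,6], [5,7], [6,8]
  2-simplices (1): [2,6,8]

giving chain groups C_0 ≅ Z^9, C_1 ≅ Z^10, C_2 ≅ Z^1.

Boundary ∂_1: C_1 → C_0 is given by ∂[p,q] = [q] − [p]. For instance
  ∂[4,6] = [6] − [4].
The resulting 9×10 matrix has rank 8, and its Smith normal form has invariant factors (1,1,1,1,1,1,1,1).

∂_2: C_2 → C_1 sends each 2-simplex [p,q,r] to [q,r] − [p,r] + [p,q]. For instance
  ∂[2,6,8] = [6,8] − [2,8] + [2,6].
The resulting 10×1 matrix has rank 1, and its Smith normal form has invariant factors (1).

Reading off H_k = ker ∂_k / im ∂_{k+1}:

  H_0: rank C_0 − rank ∂_1 = 9 − 8 = 1, and the invariant factors of ∂_1 are all 1, so H_0 = Z.
  H_1: rank ker ∂_1 − rank ∂_2 = (10 − 8) − 1 = 1, and the invariant factors of ∂_2 are all 1, so H_1 = Z.
  H_2: rank ker ∂_2 − rank ∂_3 = (1 − 1) − 0 = 0, and there is no ∂_3, so H_2 = 0.

As a check, the Euler characteristic is 9 − 10 + 1 = 0, which agrees with 1 − 1 + 0 = 0.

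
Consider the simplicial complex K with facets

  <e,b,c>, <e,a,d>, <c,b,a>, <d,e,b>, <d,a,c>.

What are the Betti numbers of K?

b_0 = 1, b_1 = 1, b_2 = 0.

We work with the vertex ordering a < b < c < d < e. The simplices of K, each written with vertices in increasing order, are:

  0-simplices (5): a, b, c, d, e
  1-simplices (10): ab, ac, ad, ae, bc, bd, be, cd, ce, de
  2-simplices (5): abc, acd, ade, bce, bde

Hence C_0 ≅ Z^5, C_1 ≅ Z^10, C_2 ≅ Z^5.

∂_1: C_1 → C_0 is given by ∂[p,q] = [q] − [p]. For instance
  ∂ab = b − a.
This gives a 5×10 integer matrix of rank 4; reducing to Smith normal form yields diagonal entries (1,1,1,1).

The boundary map ∂_2: C_2 → C_1 acts by ∂[p,q,r] = [q,r] − [p,r] + [p,q]. For instance
  ∂acd = cd − ad + ac,
  ∂ade = de − ae + ad.
This gives a 10×5 integer matrix of rank 5; reducing to Smith normal form yields diagonal entries (1,1,1,1,1).

Computing H_k = (kernel of ∂_k) / (image of ∂_{k+1}):

  H_0: rank C_0 − rank ∂_1 = 5 − 4 = 1, and the invariant factors of ∂_1 are all 1, so H_0 = Z.
  H_1: rank ker ∂_1 − rank ∂_2 = (10 − 4) − 5 = 1, and the invariant factors of ∂_2 are all 1, so H_1 = Z.
  H_2: rank ker ∂_2 − rank ∂_3 = (5 − 5) − 0 = 0, and there is no ∂_3, so H_2 = 0.

Hence the Betti numbers are b_0 = 1, b_1 = 1, b_2 = 0.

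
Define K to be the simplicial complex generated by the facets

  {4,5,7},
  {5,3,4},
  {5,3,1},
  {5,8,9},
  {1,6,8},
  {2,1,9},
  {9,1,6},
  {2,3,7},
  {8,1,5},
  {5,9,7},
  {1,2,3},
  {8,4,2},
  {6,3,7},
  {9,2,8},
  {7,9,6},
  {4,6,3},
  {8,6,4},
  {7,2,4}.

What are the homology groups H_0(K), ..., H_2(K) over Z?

K has 9 vertices, 27 edges, 18 triangles.
rank ∂_0 = 0, rank ∂_1 = 8 ⇒ b_0 = 9 − 0 − 8 = 1; all invariant factors of ∂_1 are 1 so no torsion. So H_0 ≅ Z.
rank ∂_1 = 8, rank ∂_2 = 18 ⇒ b_1 = 27 − 8 − 18 = 1; ∂_2 has invariant factor(s) [2] giving torsion. So H_1 ≅ Z ⊕ Z/2Z.
rank ∂_2 = 18, rank ∂_3 = 0 ⇒ b_2 = 18 − 18 − 0 = 0. So H_2 ≅ 0.

H_0 = Z,  H_1 = Z ⊕ Z/2Z,  H_2 = 0.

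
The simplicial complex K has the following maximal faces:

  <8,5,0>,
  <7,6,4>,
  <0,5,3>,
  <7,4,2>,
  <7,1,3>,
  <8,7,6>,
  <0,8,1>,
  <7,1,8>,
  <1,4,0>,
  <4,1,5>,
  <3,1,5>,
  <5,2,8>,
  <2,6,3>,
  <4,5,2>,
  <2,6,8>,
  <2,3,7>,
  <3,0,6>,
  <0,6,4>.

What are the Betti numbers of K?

b_0 = 1, b_1 = 1, b_2 = 0.

Take the total order 0 < 1 < 2 < 3 < 4 < 5 < 6 < 7 < 8 on the vertex set. Then K (dimension 2) consists of the simplices:

  0-simplices (9): [0], [1], [2], [3], [4], [5], [6], [7], [8]
  1-simplices (27): (27 of them)
  2-simplices (18): [0,1,4], [0,1,8], [0,3,5], [0,3,6], [0,4,6], [0,5,8], [1,3,5], [1,3,7], [1,4,5], [1,7,8], [2,3,6], [2,3,7], [2,4,5], [2,4,7], [2,5,8], [2,6,8], [4,6,7], [6,7,8]

Hence C_0 ≅ Z^9, C_1 ≅ Z^27, C_2 ≅ Z^18.

The boundary map ∂_1: C_1 → C_0 sends each edge [p,q] (with p < q) to q − p. For instance
  ∂[3,6] = [6] − [3].
The resulting 9×27 matrix has rank 8, and its Smith normal form has invariant factors (1,1,1,1,1,1,1,1).

The boundary map ∂_2: C_2 → C_1 maps a triangle to the signed sum of its edges. For instance
  ∂[0,4,6] = [4,6] − [0,6] + [0,4],
  ∂[2,3,7] = [3,7] − [2,7] + [2,3].
As a 27×18 matrix over Z this has rank 18, with invariant factors (1,1,1,1,1,1,1,1,1,1,1,1,1,1,1,1,1,2).

Reading off H_k = ker ∂_k / im ∂_{k+1}:

  H_0: rank C_0 − rank ∂_1 = 9 − 8 = 1, and the invariant factors of ∂_1 are all 1, so H_0 = Z.
  H_1: rank ker ∂_1 − rank ∂_2 = (27 − 8) − 18 = 1, and ∂_2 has invariant factor 2 > 1, so H_1 = Z ⊕ Z/2Z.
  H_2: rank ker ∂_2 − rank ∂_3 = (18 − 18) − 0 = 0, and there is no ∂_3, so H_2 = 0.

As a check, the Euler characteristic is 9 − 27 + 18 = 0, which agrees with 1 − 1 + 0 = 0.

Hence the Betti numbers are b_0 = 1, b_1 = 1, b_2 = 0.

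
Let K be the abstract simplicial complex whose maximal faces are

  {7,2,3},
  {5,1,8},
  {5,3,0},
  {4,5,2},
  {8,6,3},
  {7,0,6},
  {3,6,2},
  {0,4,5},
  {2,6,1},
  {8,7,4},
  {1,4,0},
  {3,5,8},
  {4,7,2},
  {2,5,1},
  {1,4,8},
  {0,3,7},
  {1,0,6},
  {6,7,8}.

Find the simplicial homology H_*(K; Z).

H_0 ≅ Z,  H_1 ≅ Z ⊕ Z/2,  H_2 = 0.

We work with the vertex ordering 0 < 1 < 2 < 3 < 4 < 5 < 6 < 7 < 8. The simplices of K, each written with vertices in increasing order, are:

  0-simplices (9): [0], [1], [2], [3], [4], [5], [6], [7], [8]
  1-simplices (27): (27 of them)
  2-simplices (18): [0,1,4], [0,1,6], [0,3,5], [0,3,7], [0,4,5], [0,6,7], [1,2,5], [1,2,6], [1,4,8], [1,5,8], [2,3,6], [2,3,7], [2,4,5], [2,4,7], [3,5,8], [3,6,8], [4,7,8], [6,7,8]

so the chain groups are C_0 ≅ Z^9, C_1 ≅ Z^27, C_2 ≅ Z^18.

Boundary ∂_1: C_1 → C_0 maps an edge to its endpoints' difference, ∂[p,q] = q − p.
As a 9×27 matrix over Z this has rank 8, with invariant factors (1,1,1,1,1,1,1,1).

Boundary ∂_2: C_2 → C_1 sends each 2-simplex [p,q,r] to [q,r] − [p,r] + [p,q]. For instance
  ∂[1,2,5] = [2,5] − [1,5] + [1,2],
  ∂[3,5,8] = [5,8] − [3,8] + [3,5].
The resulting 27×18 matrix has rank 18, and its Smith normal form has invariant factors (1,1,1,1,1,1,1,1,1,1,1,1,1,1,1,1,1,2).

Computing H_k = (kernel of ∂_k) / (image of ∂_{k+1}):

  H_0: rank C_0 − rank ∂_1 = 9 − 8 = 1, and the invariant factors of ∂_1 are all 1, so H_0 ≅ Z.
  H_1: rank ker ∂_1 − rank ∂_2 = (27 − 8) − 18 = 1, and ∂_2 has invariant factor 2 > 1, so H_1 ≅ Z ⊕ Z/2.
  H_2: rank ker ∂_2 − rank ∂_3 = (18 − 18) − 0 = 0, and there is no ∂_3, so H_2 ≅ 0.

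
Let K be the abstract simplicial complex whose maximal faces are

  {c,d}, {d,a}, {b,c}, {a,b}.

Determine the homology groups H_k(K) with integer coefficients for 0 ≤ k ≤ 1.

Order the vertices as a < b < c < d. Listing each simplex with vertices in this order, K has dimension 1 with simplices:

  0-simplices (4): a, b, c, d
  1-simplices (4): ab, ad, bc, cd

Hence C_0 ≅ Z^4, C_1 ≅ Z^4.

The boundary map ∂_1: C_1 → C_0 is given by ∂[p,q] = [q] − [p].
The resulting 4×4 matrix has rank 3, and its Smith normal form has invariant factors (1,1,1).

Now H_k = ker ∂_k / im ∂_{k+1}, so:

  H_0: rank C_0 − rank ∂_1 = 4 − 3 = 1, and the invariant factors of ∂_1 are all 1, so H_0 ≅ Z.
  H_1: rank ker ∂_1 − rank ∂_2 = (4 − 3) − 0 = 1, and there is no ∂_2, so H_1 ≅ Z.

H_0 ≅ Z,  H_1 ≅ Z.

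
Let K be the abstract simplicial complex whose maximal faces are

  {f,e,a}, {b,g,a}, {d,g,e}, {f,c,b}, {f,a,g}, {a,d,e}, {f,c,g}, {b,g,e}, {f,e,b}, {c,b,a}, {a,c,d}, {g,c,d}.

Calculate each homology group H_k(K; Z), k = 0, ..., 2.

K has 7 vertices, 18 edges, 12 triangles.
rank ∂_0 = 0, rank ∂_1 = 6 ⇒ b_0 = 7 − 0 − 6 = 1; all invariant factors of ∂_1 are 1 so no torsion. So H_0 = Z.
rank ∂_1 = 6, rank ∂_2 = 12 ⇒ b_1 = 18 − 6 − 12 = 0; ∂_2 has invariant factor(s) [2] giving torsion. So H_1 = Z/2.
rank ∂_2 = 12, rank ∂_3 = 0 ⇒ b_2 = 12 − 12 − 0 = 0. So H_2 = 0.

H_0 = Z,  H_1 = Z/2,  H_2 = 0.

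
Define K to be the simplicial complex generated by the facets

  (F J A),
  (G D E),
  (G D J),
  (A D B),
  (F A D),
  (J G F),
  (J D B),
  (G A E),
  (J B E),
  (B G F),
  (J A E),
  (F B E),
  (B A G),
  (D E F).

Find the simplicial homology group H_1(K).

Order the vertices as A < B < D < E < F < G < J. Listing each simplex with vertices in this order, K has dimension 2 with simplices:

  0-simplices (7): A, B, D, E, F, G, J
  1-simplices (21): AB, AD, AE, AF, AG, AJ, BD, BE, BF, BG, BJ, DE, DF, DG, DJ, EF, EG, EJ, FG, FJ, GJ
  2-simplices (14): ABD, ABG, ADF, AEG, AEJ, AFJ, BDJ, BEF, BEJ, BFG, DEF, DEG, DGJ, FGJ

giving chain groups C_0 ≅ Z^7, C_1 ≅ Z^21, C_2 ≅ Z^14.

The boundary map ∂_1: C_1 → C_0 is given by ∂[p,q] = [q] − [p].
The resulting 7×21 matrix has rank 6, and its Smith normal form has invariant factors (1,1,1,1,1,1).

∂_2: C_2 → C_1 maps a triangle to the signed sum of its edges. For instance
  ∂FGJ = GJ − FJ + FG,
  ∂AFJ = FJ − AJ + AF.
This gives a 21×14 integer matrix of rank 13; reducing to Smith normal form yields diagonal entries (1,1,1,1,1,1,1,1,1,1,1,1,1).

Reading off H_k = ker ∂_k / im ∂_{k+1}:

  H_1: rank ker ∂_1 − rank ∂_2 = (21 − 6) − 13 = 2, and the invariant factors of ∂_2 are all 1, so H_1 = Z^2.

(K is a triangulation of the torus T^2.)

H_1 ≅ Z^2.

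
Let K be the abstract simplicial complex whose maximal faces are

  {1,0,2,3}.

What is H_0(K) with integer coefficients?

H_0 = Z.

We work with the vertex ordering 0 < 1 < 2 < 3. The simplices of K, each written with vertices in increasing order, are:

  0-simplices (4): [0], [1], [2], [3]
  1-simplices (6): [0,1], [0,2], [0,3], [1,2], [1,3], [2,3]
  2-simplices (4): [0,1,2], [0,1,3], [0,2,3], [1,2,3]
  3-simplices (1): [0,1,2,3]

so the chain groups are C_0 ≅ Z^4, C_1 ≅ Z^6, C_2 ≅ Z^4, C_3 ≅ Z^1.

The boundary map ∂_1: C_1 → C_0 is given by ∂[p,q] = [q] − [p].
The 4×6 boundary matrix has rank 3 and Smith normal form diag(1,1,1).

∂_2: C_2 → C_1 maps a triangle to the signed sum of its edges. For instance
  ∂[0,2,3] = [2,3] − [0,3] + [0,2],
  ∂[0,1,3] = [1,3] − [0,3] + [0,1].
As a 6×4 matrix over Z this has rank 3, with invariant factors (1,1,1).

Boundary ∂_3: C_3 → C_2 sends each 3-simplex σ to the alternating sum Σ_i (−1)^i (σ with its i-th vertex removed). For instance
  ∂[0,1,2,3] = [1,2,3] − [0,2,3] + [0,1,3] − [0,1,2].
The resulting 4×1 matrix has rank 1, and its Smith normal form has invariant factors (1).

From H_k ≅ ker(∂_k) / im(∂_{k+1}) we obtain:

  H_0: rank C_0 − rank ∂_1 = 4 − 3 = 1, and the invariant factors of ∂_1 are all 1, so H_0 ≅ Z.

(K is a triangulation of the 3-simplex.)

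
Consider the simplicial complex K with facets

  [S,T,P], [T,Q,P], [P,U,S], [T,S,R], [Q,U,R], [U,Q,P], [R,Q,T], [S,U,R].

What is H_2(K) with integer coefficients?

H_2 = Z.

We work with the vertex ordering P < Q < R < S < T < U. The simplices of K, each written with vertices in increasing order, are:

  0-simplices (6): P, Q, R, S, T, U
  1-simplices (12): PQ, PS, PT, PU, QR, QT, QU, RS, RT, RU, ST, SU
  2-simplices (8): PQT, PQU, PST, PSU, QRT, QRU, RST, RSU

so the chain groups are C_0 ≅ Z^6, C_1 ≅ Z^12, C_2 ≅ Z^8.

The boundary map ∂_1: C_1 → C_0 maps an edge to its endpoints' difference, ∂[p,q] = q − p. For instance
  ∂PU = U − P.
The resulting 6×12 matrix has rank 5, and its Smith normal form has invariant factors (1,1,1,1,1).

∂_2: C_2 → C_1 sends each 2-simplex [p,q,r] to [q,r] − [p,r] + [p,q]. For instance
  ∂QRU = RU − QU + QR,
  ∂RSU = SU − RU + RS.
The 12×8 boundary matrix has rank 7 and Smith normal form diag(1,1,1,1,1,1,1).

From H_k ≅ ker(∂_k) / im(∂_{k+1}) we obtain:

  H_2: rank ker ∂_2 − rank ∂_3 = (8 − 7) − 0 = 1, and there is no ∂_3, so H_2 ≅ Z.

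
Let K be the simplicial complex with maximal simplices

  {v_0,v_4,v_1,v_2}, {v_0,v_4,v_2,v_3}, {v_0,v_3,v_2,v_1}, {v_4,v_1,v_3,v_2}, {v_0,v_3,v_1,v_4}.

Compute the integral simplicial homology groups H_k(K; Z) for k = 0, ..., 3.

We work with the vertex ordering v_0 < v_1 < v_2 < v_3 < v_4. The simplices of K, each written with vertices in increasing order, are:

  0-simplices (5): [v_0], [v_1], [v_2], [v_3], [v_4]
  1-simplices (10): [v_0,v_1], [v_0,v_2], [v_0,v_3], [v_0,v_4], [v_1,v_2], [v_1,v_3], [v_1,v_4], [v_2,v_3], [v_2,v_4], [v_3,v_4]
  2-simplices (10): [v_0,v_1,v_2], [v_0,v_1,v_3], [v_0,v_1,v_4], [v_0,v_2,v_3], [v_0,v_2,v_4], [v_0,v_3,v_4], [v_1,v_2,v_3], [v_1,v_2,v_4], [v_1,v_3,v_4], [v_2,v_3,v_4]
  3-simplices (5): [v_0,v_1,v_2,v_3], [v_0,v_1,v_2,v_4], [v_0,v_1,v_3,v_4], [v_0,v_2,v_3,v_4], [v_1,v_2,v_3,v_4]

giving chain groups C_0 ≅ Z^5, C_1 ≅ Z^10, C_2 ≅ Z^10, C_3 ≅ Z^5.

Boundary ∂_1: C_1 → C_0 maps an edge to its endpoints' difference, ∂[p,q] = q − p. For instance
  ∂[v_0,v_3] = [v_3] − [v_0].
The 5×10 boundary matrix has rank 4 and Smith normal form diag(1,1,1,1).

The boundary map ∂_2: C_2 → C_1 maps a triangle to the signed sum of its edges. For instance
  ∂[v_0,v_3,v_4] = [v_3,v_4] − [v_0,v_4] + [v_0,v_3],
  ∂[v_0,v_1,v_2] = [v_1,v_2] − [v_0,v_2] + [v_0,v_1].
The 10×10 boundary matrix has rank 6 and Smith normal form diag(1,1,1,1,1,1).

Boundary ∂_3: C_3 → C_2 sends each 3-simplex σ to the alternating sum Σ_i (−1)^i (σ with its i-th vertex removed). For instance
  ∂[v_0,v_1,v_3,v_4] = [v_1,v_3,v_4] − [v_0,v_3,v_4] + [v_0,v_1,v_4] − [v_0,v_1,v_3],
  ∂[v_1,v_2,v_3,v_4] = [v_2,v_3,v_4] − [v_1,v_3,v_4] + [v_1,v_2,v_4] − [v_1,v_2,v_3].
The 10×5 boundary matrix has rank 4 and Smith normal form diag(1,1,1,1).

Now H_k = ker ∂_k / im ∂_{k+1}, so:

  H_0: rank C_0 − rank ∂_1 = 5 − 4 = 1, and the invariant factors of ∂_1 are all 1, so H_0 = Z.
  H_1: rank ker ∂_1 − rank ∂_2 = (10 − 4) − 6 = 0, and the invariant factors of ∂_2 are all 1, so H_1 = 0.
  H_2: rank ker ∂_2 − rank ∂_3 = (10 − 6) − 4 = 0, and the invariant factors of ∂_3 are all 1, so H_2 = 0.
  H_3: rank ker ∂_3 − rank ∂_4 = (5 − 4) − 0 = 1, and there is no ∂_4, so H_3 = Z.

As a check, the Euler characteristic is 5 − 10 + 10 − 5 = 0, which agrees with 1 − 0 + 0 − 1 = 0.

H_0 ≅ Z,  H_1 = 0,  H_2 = 0,  H_3 ≅ Z.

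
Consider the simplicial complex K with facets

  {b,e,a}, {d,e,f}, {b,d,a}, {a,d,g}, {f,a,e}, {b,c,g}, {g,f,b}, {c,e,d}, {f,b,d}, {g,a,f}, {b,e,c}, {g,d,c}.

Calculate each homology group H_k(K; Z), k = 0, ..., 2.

H_0 = Z,  H_1 = Z/2,  H_2 = 0.

Fix the vertex order a < b < c < d < e < f < g and write every simplex with vertices in increasing order. Then dim K = 2 and the simplices of K are:

  0-simplices (7): a, b, c, d, e, f, g
  1-simplices (18): ab, ad, ae, af, ag, bc, bd, be, bf, bg, cd, ce, cg, de, df, dg, ef, fg
  2-simplices (12): abd, abe, adg, aef, afg, bce, bcg, bdf, bfg, cde, cdg, def

giving chain groups C_0 ≅ Z^7, C_1 ≅ Z^18, C_2 ≅ Z^12.

The boundary map ∂_1: C_1 → C_0 is given by ∂[p,q] = [q] − [p].
The 7×18 boundary matrix has rank 6 and Smith normal form diag(1,1,1,1,1,1).

Boundary ∂_2: C_2 → C_1 sends each 2-simplex [p,q,r] to [q,r] − [p,r] + [p,q]. For instance
  ∂cde = de − ce + cd,
  ∂def = ef − df + de.
The resulting 18×12 matrix has rank 12, and its Smith normal form has invariant factors (1,1,1,1,1,1,1,1,1,1,1,2).

Computing H_k = (kernel of ∂_k) / (image of ∂_{k+1}):

  H_0: rank C_0 − rank ∂_1 = 7 − 6 = 1, and the invariant factors of ∂_1 are all 1, so H_0 ≅ Z.
  H_1: rank ker ∂_1 − rank ∂_2 = (18 − 6) − 12 = 0, and ∂_2 has invariant factor 2 > 1, so H_1 ≅ Z/2.
  H_2: rank ker ∂_2 − rank ∂_3 = (12 − 12) − 0 = 0, and there is no ∂_3, so H_2 ≅ 0.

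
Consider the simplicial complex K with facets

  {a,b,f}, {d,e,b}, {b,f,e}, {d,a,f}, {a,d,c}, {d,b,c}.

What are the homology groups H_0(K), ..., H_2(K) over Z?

H_0 ≅ Z,  H_1 ≅ Z,  H_2 = 0.

Take the total order a < b < c < d < e < f on the vertex set. Then K (dimension 2) consists of the simplices:

  0-simplices (6): a, b, c, d, e, f
  1-simplices (12): ab, ac, ad, af, bc, bd, be, bf, cd, de, df, ef
  2-simplices (6): abf, acd, adf, bcd, bde, bef

Hence C_0 ≅ Z^6, C_1 ≅ Z^12, C_2 ≅ Z^6.

The boundary map ∂_1: C_1 → C_0 sends each edge [p,q] (with p < q) to q − p. For instance
  ∂de = e − d.
The 6×12 boundary matrix has rank 5 and Smith normal form diag(1,1,1,1,1).

Boundary ∂_2: C_2 → C_1 maps a triangle to the signed sum of its edges. For instance
  ∂acd = cd − ad + ac,
  ∂adf = df − af + ad.
This gives a 12×6 integer matrix of rank 6; reducing to Smith normal form yields diagonal entries (1,1,1,1,1,1).

From H_k ≅ ker(∂_k) / im(∂_{k+1}) we obtain:

  H_0: rank C_0 − rank ∂_1 = 6 − 5 = 1, and the invariant factors of ∂_1 are all 1, so H_0 = Z.
  H_1: rank ker ∂_1 − rank ∂_2 = (12 − 5) − 6 = 1, and the invariant factors of ∂_2 are all 1, so H_1 = Z.
  H_2: rank ker ∂_2 − rank ∂_3 = (6 − 6) − 0 = 0, and there is no ∂_3, so H_2 = 0.

As a check, the Euler characteristic is 6 − 12 + 6 = 0, which agrees with 1 − 1 + 0 = 0.
(K is a triangulation of the cylinder S^1 x I.)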